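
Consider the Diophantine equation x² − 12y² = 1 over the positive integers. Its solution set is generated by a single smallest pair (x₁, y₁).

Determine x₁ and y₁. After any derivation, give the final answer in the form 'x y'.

7 2

[3; 2,6] for √12; ℓ=2 ⇒ convergent index 1
step 0: (3, 1)  from 3·(1,0) + (0,1)
step 1: (7, 2)  from 2·(3,1) + (1,0)
→ (7, 2).  Check: 7²=49, 12·2²=48, difference 1.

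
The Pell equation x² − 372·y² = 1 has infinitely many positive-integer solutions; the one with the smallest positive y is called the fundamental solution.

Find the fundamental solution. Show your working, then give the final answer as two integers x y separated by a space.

12151 630

d=372: √d = [19; 3,2,12,2,3,38] (ℓ=6, even), read p_5/q_5
k=0  a_k=19  p_k/q_k = 19/1
…
k=2  a_k=2  p_k/q_k = 135/7
k=3  a_k=12  p_k/q_k = 1678/87
k=4  a_k=2  p_k/q_k = 3491/181
k=5  a_k=3  p_k/q_k = 12151/630
fundamental: x₁=12151, y₁=630  (since 147646801 − 372·396900 = 1)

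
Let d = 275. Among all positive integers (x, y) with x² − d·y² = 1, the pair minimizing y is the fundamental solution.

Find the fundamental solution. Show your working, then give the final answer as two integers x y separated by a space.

199 12

[16; 1,1,2,1,1,32] for √275; ℓ=6 ⇒ convergent index 5
k=0  a_k=16  p_k/q_k = 16/1
k=1  a_k=1  p_k/q_k = 17/1
…
k=4  a_k=1  p_k/q_k = 116/7
k=5  a_k=1  p_k/q_k = 199/12
→ (199, 12).  Check: 199²=39601, 275·12²=39600, difference 1.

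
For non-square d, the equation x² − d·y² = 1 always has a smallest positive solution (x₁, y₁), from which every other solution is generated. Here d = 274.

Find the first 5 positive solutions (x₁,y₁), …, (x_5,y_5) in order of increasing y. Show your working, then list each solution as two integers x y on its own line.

3959299 239190
31352097142801 1894049455620
248264653730785753699 14998216231173381570
1965907990503261255572251201 118764845051735182903983240
15567235081782895307198186429982499 940451064496965117656884702915950

[16; 1,1,4,4,1,1,32] for √274; ℓ=7 ⇒ convergent index 13
i=0: a=16 ⇒ p=16, q=1
…
i=6: a=1 ⇒ p=1407, q=85
…
i=8: a=1 ⇒ p=47209, q=2852
…
i=10: a=4 ⇒ p=419253, q=25328
i=11: a=4 ⇒ p=1770023, q=106931
i=12: a=1 ⇒ p=2189276, q=132259
i=13: a=1 ⇒ p=3959299, q=239190
(x₁, y₁) = (3959299, 239190);  3959299² − 274·239190² = 1 ✓
n=2: (3959299,239190)∘(3959299,239190) = (3959299·3959299+274·239190·239190, 3959299·239190+239190·3959299) = (31352097142801,1894049455620)
n=3: (31352097142801,1894049455620)∘(3959299,239190) = (3959299·31352097142801+274·239190·1894049455620, 3959299·1894049455620+239190·31352097142801) = (248264653730785753699,14998216231173381570)
n=4: (248264653730785753699,14998216231173381570)∘(3959299,239190) = (3959299·248264653730785753699+274·239190·14998216231173381570, 3959299·14998216231173381570+239190·248264653730785753699) = (1965907990503261255572251201,118764845051735182903983240)
n=5: (1965907990503261255572251201,118764845051735182903983240)∘(3959299,239190) = (3959299·1965907990503261255572251201+274·239190·118764845051735182903983240, 3959299·118764845051735182903983240+239190·1965907990503261255572251201) = (15567235081782895307198186429982499,940451064496965117656884702915950)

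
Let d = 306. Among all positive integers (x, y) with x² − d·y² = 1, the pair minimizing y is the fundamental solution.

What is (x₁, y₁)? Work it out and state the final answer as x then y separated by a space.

[17; 2,34] for √306; ℓ=2 ⇒ convergent index 1
i=0: a=17 ⇒ p=17, q=1
i=1: a=2 ⇒ p=35, q=2
fundamental: x₁=35, y₁=2  (since 1225 − 306·4 = 1)

35 2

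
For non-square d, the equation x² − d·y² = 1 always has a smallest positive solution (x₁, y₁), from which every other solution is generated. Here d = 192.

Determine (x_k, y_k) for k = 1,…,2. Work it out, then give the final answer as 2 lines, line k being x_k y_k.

d=192: √d = [13; 1,5,1,26] (ℓ=4, even), read p_3/q_3
i=0: a=13 ⇒ p=13, q=1
i=1: a=1 ⇒ p=14, q=1
i=2: a=5 ⇒ p=83, q=6
i=3: a=1 ⇒ p=97, q=7
fundamental: x₁=97, y₁=7  (since 9409 − 192·49 = 1)
k=2:  x_2 = 97·97+192·7·7 = 18817,  y_2 = 97·7+7·97 = 1358

97 7
18817 1358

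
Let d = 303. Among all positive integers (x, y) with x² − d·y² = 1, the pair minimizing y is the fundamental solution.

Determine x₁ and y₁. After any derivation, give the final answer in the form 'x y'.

d=303: √d = [17; 2,2,5,2,2,34] (ℓ=6, even), read p_5/q_5
a_0=17:  p_0=17·1+0=17,  q_0=17·0+1=1
…
a_4=2:  p_4=2·470+87=1027,  q_4=2·27+5=59
a_5=2:  p_5=2·1027+470=2524,  q_5=2·59+27=145
(x₁, y₁) = (2524, 145);  2524² − 303·145² = 1 ✓

2524 145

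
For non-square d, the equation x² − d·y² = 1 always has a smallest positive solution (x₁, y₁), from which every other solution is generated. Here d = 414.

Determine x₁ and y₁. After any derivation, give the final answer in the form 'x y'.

d=414: √d = [20; 2,1,7,2,7,1,2,40] (ℓ=8, even), read p_7/q_7
a_0=20:  p_0=20·1+0=20,  q_0=20·0+1=1
…
a_5=7:  p_5=7·997+468=7447,  q_5=7·49+23=366
a_6=1:  p_6=1·7447+997=8444,  q_6=1·366+49=415
a_7=2:  p_7=2·8444+7447=24335,  q_7=2·415+366=1196
→ (24335, 1196).  Check: 24335²=592192225, 414·1196²=592192224, difference 1.

24335 1196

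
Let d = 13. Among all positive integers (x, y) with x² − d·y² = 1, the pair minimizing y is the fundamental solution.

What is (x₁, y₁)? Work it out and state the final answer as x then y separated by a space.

d=13: √d = [3; 1,1,1,1,6] (ℓ=5, odd), read p_9/q_9
i=0: a=3 ⇒ p=3, q=1
…
i=2: a=1 ⇒ p=7, q=2
…
i=6: a=1 ⇒ p=137, q=38
i=7: a=1 ⇒ p=256, q=71
i=8: a=1 ⇒ p=393, q=109
i=9: a=1 ⇒ p=649, q=180
fundamental: x₁=649, y₁=180  (since 421201 − 13·32400 = 1)

649 180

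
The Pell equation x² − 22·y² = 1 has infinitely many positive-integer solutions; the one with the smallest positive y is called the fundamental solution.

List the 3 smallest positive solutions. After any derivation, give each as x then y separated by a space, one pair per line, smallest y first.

[4; 1,2,4,2,1,8] for √22; ℓ=6 ⇒ convergent index 5
k=0  a_k=4  p_k/q_k = 4/1
…
k=2  a_k=2  p_k/q_k = 14/3
k=3  a_k=4  p_k/q_k = 61/13
k=4  a_k=2  p_k/q_k = 136/29
k=5  a_k=1  p_k/q_k = 197/42
fundamental: x₁=197, y₁=42  (since 38809 − 22·1764 = 1)
(x_2, y_2) = (197·197 + 22·42·42, 197·42 + 42·197) = (77617, 16548)
(x_3, y_3) = (197·77617 + 22·42·16548, 197·16548 + 42·77617) = (30580901, 6519870)

197 42
77617 16548
30580901 6519870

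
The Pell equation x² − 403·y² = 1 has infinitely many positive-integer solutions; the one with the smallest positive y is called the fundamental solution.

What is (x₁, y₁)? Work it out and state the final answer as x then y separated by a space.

669878 33369

√403 → a₀=20, period (13,2,1,3,1,3,1,2,13,40); ℓ=10 even so k=9
a_0=20:  p_0=20·1+0=20,  q_0=20·0+1=1
…
a_3=1:  p_3=1·542+261=803,  q_3=1·27+13=40
a_4=3:  p_4=3·803+542=2951,  q_4=3·40+27=147
…
a_6=3:  p_6=3·3754+2951=14213,  q_6=3·187+147=708
a_7=1:  p_7=1·14213+3754=17967,  q_7=1·708+187=895
a_8=2:  p_8=2·17967+14213=50147,  q_8=2·895+708=2498
a_9=13:  p_9=13·50147+17967=669878,  q_9=13·2498+895=33369
fundamental: x₁=669878, y₁=33369  (since 448736534884 − 403·1113490161 = 1)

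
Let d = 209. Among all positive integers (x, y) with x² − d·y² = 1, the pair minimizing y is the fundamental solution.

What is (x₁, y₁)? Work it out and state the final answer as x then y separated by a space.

46551 3220

√209 = [14; 2,5,3,2,3,5,2,28, …], period ℓ=8 (even) → k=7
step 0: (14, 1)  from 14·(1,0) + (0,1)
…
step 2: (159, 11)  from 5·(29,2) + (14,1)
step 3: (506, 35)  from 3·(159,11) + (29,2)
…
step 5: (4019, 278)  from 3·(1171,81) + (506,35)
step 6: (21266, 1471)  from 5·(4019,278) + (1171,81)
step 7: (46551, 3220)  from 2·(21266,1471) + (4019,278)
fundamental: x₁=46551, y₁=3220  (since 2166995601 − 209·10368400 = 1)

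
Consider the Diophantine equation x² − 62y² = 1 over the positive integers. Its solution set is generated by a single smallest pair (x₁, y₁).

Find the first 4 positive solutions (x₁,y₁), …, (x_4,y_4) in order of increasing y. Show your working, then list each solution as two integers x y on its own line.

63 8
7937 1008
999999 127000
125991937 16000992

[7; 1,6,1,14] for √62; ℓ=4 ⇒ convergent index 3
k=0  a_k=7  p_k/q_k = 7/1
k=1  a_k=1  p_k/q_k = 8/1
k=2  a_k=6  p_k/q_k = 55/7
k=3  a_k=1  p_k/q_k = 63/8
→ (63, 8).  Check: 63²=3969, 62·8²=3968, difference 1.
(x_2, y_2) = (63·63 + 62·8·8, 63·8 + 8·63) = (7937, 1008)
(x_3, y_3) = (63·7937 + 62·8·1008, 63·1008 + 8·7937) = (999999, 127000)
(x_4, y_4) = (63·999999 + 62·8·127000, 63·127000 + 8·999999) = (125991937, 16000992)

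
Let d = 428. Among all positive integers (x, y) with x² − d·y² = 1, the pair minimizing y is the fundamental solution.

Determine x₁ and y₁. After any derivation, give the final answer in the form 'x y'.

√428 → a₀=20, period (1,2,4,1,5,10,5,1,4,2,1,40); ℓ=12 even so k=11
k=0  a_k=20  p_k/q_k = 20/1
k=1  a_k=1  p_k/q_k = 21/1
k=2  a_k=2  p_k/q_k = 62/3
…
k=4  a_k=1  p_k/q_k = 331/16
…
k=8  a_k=1  p_k/q_k = 119350/5769
…
k=10  a_k=2  p_k/q_k = 1273708/61567
k=11  a_k=1  p_k/q_k = 1850887/89466
(x₁, y₁) = (1850887, 89466);  1850887² − 428·89466² = 1 ✓

1850887 89466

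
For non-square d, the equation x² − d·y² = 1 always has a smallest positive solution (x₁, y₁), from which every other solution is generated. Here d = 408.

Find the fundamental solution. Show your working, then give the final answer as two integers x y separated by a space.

101 5

[20; 5,40] for √408; ℓ=2 ⇒ convergent index 1
i=0: a=20 ⇒ p=20, q=1
i=1: a=5 ⇒ p=101, q=5
(x₁, y₁) = (101, 5);  101² − 408·5² = 1 ✓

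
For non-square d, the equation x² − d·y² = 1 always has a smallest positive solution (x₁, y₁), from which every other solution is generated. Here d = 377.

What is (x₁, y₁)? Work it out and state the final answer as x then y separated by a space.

233 12

[19; 2,2,2,38] for √377; ℓ=4 ⇒ convergent index 3
step 0: (19, 1)  from 19·(1,0) + (0,1)
…
step 2: (97, 5)  from 2·(39,2) + (19,1)
step 3: (233, 12)  from 2·(97,5) + (39,2)
fundamental: x₁=233, y₁=12  (since 54289 − 377·144 = 1)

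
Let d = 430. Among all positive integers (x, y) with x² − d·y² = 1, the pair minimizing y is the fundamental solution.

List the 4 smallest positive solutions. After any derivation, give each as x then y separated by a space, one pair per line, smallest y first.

2862251 138030
16384961574001 790153011060
93795745300289010251 4523232492118854090
536933931562978654798296001 25893253447598574322902120

√430 → a₀=20, period (1,2,1,3,1,…,2,1,40); ℓ=14 even so k=13
a_0=20:  p_0=20·1+0=20,  q_0=20·0+1=1
a_1=1:  p_1=1·20+1=21,  q_1=1·1+0=1
a_2=2:  p_2=2·21+20=62,  q_2=2·1+1=3
a_3=1:  p_3=1·62+21=83,  q_3=1·3+1=4
a_4=3:  p_4=3·83+62=311,  q_4=3·4+3=15
…
a_6=6:  p_6=6·394+311=2675,  q_6=6·19+15=129
a_7=8:  p_7=8·2675+394=21794,  q_7=8·129+19=1051
a_8=6:  p_8=6·21794+2675=133439,  q_8=6·1051+129=6435
a_9=1:  p_9=1·133439+21794=155233,  q_9=1·6435+1051=7486
a_10=3:  p_10=3·155233+133439=599138,  q_10=3·7486+6435=28893
a_11=1:  p_11=1·599138+155233=754371,  q_11=1·28893+7486=36379
a_12=2:  p_12=2·754371+599138=2107880,  q_12=2·36379+28893=101651
a_13=1:  p_13=1·2107880+754371=2862251,  q_13=1·101651+36379=138030
(x₁, y₁) = (2862251, 138030);  2862251² − 430·138030² = 1 ✓
k=2:  x_2 = 2862251·2862251+430·138030·138030 = 16384961574001,  y_2 = 2862251·138030+138030·2862251 = 790153011060
k=3:  x_3 = 2862251·16384961574001+430·138030·790153011060 = 93795745300289010251,  y_3 = 2862251·790153011060+138030·16384961574001 = 4523232492118854090
k=4:  x_4 = 2862251·93795745300289010251+430·138030·4523232492118854090 = 536933931562978654798296001,  y_4 = 2862251·4523232492118854090+138030·93795745300289010251 = 25893253447598574322902120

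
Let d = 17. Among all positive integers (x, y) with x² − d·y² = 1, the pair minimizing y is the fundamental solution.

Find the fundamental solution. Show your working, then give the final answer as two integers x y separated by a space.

33 8

[4; 8] for √17; ℓ=1 ⇒ convergent index 1
a_0=4:  p_0=4·1+0=4,  q_0=4·0+1=1
a_1=8:  p_1=8·4+1=33,  q_1=8·1+0=8
fundamental: x₁=33, y₁=8  (since 1089 − 17·64 = 1)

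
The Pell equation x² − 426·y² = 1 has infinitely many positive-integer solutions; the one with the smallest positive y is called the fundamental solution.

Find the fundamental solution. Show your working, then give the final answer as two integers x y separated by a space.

√426 = [20; 1,1,1,3,2,6,2,3,1,1,1,40, …], period ℓ=12 (even) → k=11
k=0  a_k=20  p_k/q_k = 20/1
…
k=3  a_k=1  p_k/q_k = 62/3
k=4  a_k=3  p_k/q_k = 227/11
…
k=8  a_k=3  p_k/q_k = 24809/1202
…
k=10  a_k=1  p_k/q_k = 56780/2751
k=11  a_k=1  p_k/q_k = 88751/4300
(x₁, y₁) = (88751, 4300);  88751² − 426·4300² = 1 ✓

88751 4300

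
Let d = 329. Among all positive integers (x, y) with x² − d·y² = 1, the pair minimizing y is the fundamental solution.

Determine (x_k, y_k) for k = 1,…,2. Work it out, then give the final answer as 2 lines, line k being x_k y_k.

√329 = [18; 7,4,2,1,1,4,1,1,2,4,7,36, …], period ℓ=12 (even) → k=11
step 0: (18, 1)  from 18·(1,0) + (0,1)
…
step 10: (328794, 18127)  from 4·(74857,4127) + (29366,1619)
step 11: (2376415, 131016)  from 7·(328794,18127) + (74857,4127)
→ (2376415, 131016).  Check: 2376415²=5647348252225, 329·131016²=5647348252224, difference 1.
(x_2, y_2) = (2376415·2376415 + 329·131016·131016, 2376415·131016 + 131016·2376415) = (11294696504449, 622696775280)

2376415 131016
11294696504449 622696775280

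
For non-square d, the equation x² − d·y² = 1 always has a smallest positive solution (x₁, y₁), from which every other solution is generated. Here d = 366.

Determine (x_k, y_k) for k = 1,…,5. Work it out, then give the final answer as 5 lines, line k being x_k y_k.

√366 = [19; 7,1,1,1,2,12,2,1,1,1,7,38, …], period ℓ=12 (even) → k=11
step 0: (19, 1)  from 19·(1,0) + (0,1)
step 1: (134, 7)  from 7·(19,1) + (1,0)
step 2: (153, 8)  from 1·(134,7) + (19,1)
step 3: (287, 15)  from 1·(153,8) + (134,7)
step 4: (440, 23)  from 1·(287,15) + (153,8)
step 5: (1167, 61)  from 2·(440,23) + (287,15)
step 6: (14444, 755)  from 12·(1167,61) + (440,23)
step 7: (30055, 1571)  from 2·(14444,755) + (1167,61)
step 8: (44499, 2326)  from 1·(30055,1571) + (14444,755)
…
step 10: (119053, 6223)  from 1·(74554,3897) + (44499,2326)
step 11: (907925, 47458)  from 7·(119053,6223) + (74554,3897)
fundamental: x₁=907925, y₁=47458  (since 824327805625 − 366·2252261764 = 1)
k=2:  x_2 = 907925·907925+366·47458·47458 = 1648655611249,  y_2 = 907925·47458+47458·907925 = 86176609300
k=3:  x_3 = 907925·1648655611249+366·47458·86176609300 = 2993711291685588725,  y_3 = 907925·86176609300+47458·1648655611249 = 156483795997357542
k=4:  x_4 = 907925·2993711291685588725+366·47458·156483795997357542 = 5436130649005627630680001,  y_4 = 907925·156483795997357542+47458·2993711291685588725 = 284151100961715516031400
k=5:  x_5 = 907925·5436130649005627630680001+366·47458·284151100961715516031400 = 9871197838993875221878594227125,  y_5 = 907925·284151100961715516031400+47458·5436130649005627630680001 = 515975776681174635989620332458

907925 47458
1648655611249 86176609300
2993711291685588725 156483795997357542
5436130649005627630680001 284151100961715516031400
9871197838993875221878594227125 515975776681174635989620332458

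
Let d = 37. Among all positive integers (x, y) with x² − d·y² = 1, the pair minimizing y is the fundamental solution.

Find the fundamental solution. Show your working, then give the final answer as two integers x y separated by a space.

[6; 12] for √37; ℓ=1 ⇒ convergent index 1
k=0  a_k=6  p_k/q_k = 6/1
k=1  a_k=12  p_k/q_k = 73/12
fundamental: x₁=73, y₁=12  (since 5329 − 37·144 = 1)

73 12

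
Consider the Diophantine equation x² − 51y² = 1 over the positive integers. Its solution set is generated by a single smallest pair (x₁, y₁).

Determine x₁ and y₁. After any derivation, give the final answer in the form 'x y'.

50 7

√51 → a₀=7, period (7,14); ℓ=2 even so k=1
a_0=7:  p_0=7·1+0=7,  q_0=7·0+1=1
a_1=7:  p_1=7·7+1=50,  q_1=7·1+0=7
fundamental: x₁=50, y₁=7  (since 2500 − 51·49 = 1)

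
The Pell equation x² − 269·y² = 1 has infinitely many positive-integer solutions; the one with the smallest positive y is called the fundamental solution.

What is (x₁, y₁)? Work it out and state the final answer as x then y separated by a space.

13449 820

[16; 2,2,32] for √269; ℓ=3 ⇒ convergent index 5
i=0: a=16 ⇒ p=16, q=1
…
i=2: a=2 ⇒ p=82, q=5
…
i=4: a=2 ⇒ p=5396, q=329
i=5: a=2 ⇒ p=13449, q=820
→ (13449, 820).  Check: 13449²=180875601, 269·820²=180875600, difference 1.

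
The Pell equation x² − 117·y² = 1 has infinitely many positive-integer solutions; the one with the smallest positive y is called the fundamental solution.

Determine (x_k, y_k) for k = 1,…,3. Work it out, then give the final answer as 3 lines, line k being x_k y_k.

649 60
842401 77880
1093435849 101088180

√117 = [10; 1,4,2,4,1,20, …], period ℓ=6 (even) → k=5
i=0: a=10 ⇒ p=10, q=1
i=1: a=1 ⇒ p=11, q=1
…
i=3: a=2 ⇒ p=119, q=11
i=4: a=4 ⇒ p=530, q=49
i=5: a=1 ⇒ p=649, q=60
fundamental: x₁=649, y₁=60  (since 421201 − 117·3600 = 1)
(x_2, y_2) = (649·649 + 117·60·60, 649·60 + 60·649) = (842401, 77880)
(x_3, y_3) = (649·842401 + 117·60·77880, 649·77880 + 60·842401) = (1093435849, 101088180)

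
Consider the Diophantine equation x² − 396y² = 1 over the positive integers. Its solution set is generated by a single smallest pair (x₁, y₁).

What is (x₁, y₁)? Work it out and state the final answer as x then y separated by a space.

199 10

[19; 1,8,1,38] for √396; ℓ=4 ⇒ convergent index 3
k=0  a_k=19  p_k/q_k = 19/1
k=1  a_k=1  p_k/q_k = 20/1
k=2  a_k=8  p_k/q_k = 179/9
k=3  a_k=1  p_k/q_k = 199/10
fundamental: x₁=199, y₁=10  (since 39601 − 396·100 = 1)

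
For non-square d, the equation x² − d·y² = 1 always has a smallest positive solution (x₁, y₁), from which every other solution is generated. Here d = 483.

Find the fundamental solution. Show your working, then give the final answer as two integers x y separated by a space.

22 1

√483 = [21; 1,42, …], period ℓ=2 (even) → k=1
a_0=21:  p_0=21·1+0=21,  q_0=21·0+1=1
a_1=1:  p_1=1·21+1=22,  q_1=1·1+0=1
fundamental: x₁=22, y₁=1  (since 484 − 483·1 = 1)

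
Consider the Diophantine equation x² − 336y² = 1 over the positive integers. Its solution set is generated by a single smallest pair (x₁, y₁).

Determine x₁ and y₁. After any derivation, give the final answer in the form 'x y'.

[18; 3,36] for √336; ℓ=2 ⇒ convergent index 1
step 0: (18, 1)  from 18·(1,0) + (0,1)
step 1: (55, 3)  from 3·(18,1) + (1,0)
→ (55, 3).  Check: 55²=3025, 336·3²=3024, difference 1.

55 3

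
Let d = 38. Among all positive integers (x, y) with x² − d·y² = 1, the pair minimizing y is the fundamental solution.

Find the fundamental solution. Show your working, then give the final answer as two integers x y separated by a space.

37 6

√38 → a₀=6, period (6,12); ℓ=2 even so k=1
step 0: (6, 1)  from 6·(1,0) + (0,1)
step 1: (37, 6)  from 6·(6,1) + (1,0)
fundamental: x₁=37, y₁=6  (since 1369 − 38·36 = 1)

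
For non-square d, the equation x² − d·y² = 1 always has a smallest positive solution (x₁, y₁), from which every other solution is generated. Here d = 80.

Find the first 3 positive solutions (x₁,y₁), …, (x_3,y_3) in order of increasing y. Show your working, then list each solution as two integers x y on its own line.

9 1
161 18
2889 323

d=80: √d = [8; 1,16] (ℓ=2, even), read p_1/q_1
step 0: (8, 1)  from 8·(1,0) + (0,1)
step 1: (9, 1)  from 1·(8,1) + (1,0)
→ (9, 1).  Check: 9²=81, 80·1²=80, difference 1.
(x_2, y_2) = (9·9 + 80·1·1, 9·1 + 1·9) = (161, 18)
(x_3, y_3) = (9·161 + 80·1·18, 9·18 + 1·161) = (2889, 323)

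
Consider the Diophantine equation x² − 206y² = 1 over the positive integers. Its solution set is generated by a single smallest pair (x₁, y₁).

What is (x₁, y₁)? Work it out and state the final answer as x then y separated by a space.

59535 4148

[14; 2,1,5,14,5,1,2,28] for √206; ℓ=8 ⇒ convergent index 7
i=0: a=14 ⇒ p=14, q=1
…
i=3: a=5 ⇒ p=244, q=17
i=4: a=14 ⇒ p=3459, q=241
i=5: a=5 ⇒ p=17539, q=1222
i=6: a=1 ⇒ p=20998, q=1463
i=7: a=2 ⇒ p=59535, q=4148
fundamental: x₁=59535, y₁=4148  (since 3544416225 − 206·17205904 = 1)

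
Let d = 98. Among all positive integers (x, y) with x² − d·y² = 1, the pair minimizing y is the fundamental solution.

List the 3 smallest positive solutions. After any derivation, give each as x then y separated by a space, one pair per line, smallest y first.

99 10
19601 1980
3880899 392030

√98 → a₀=9, period (1,8,1,18); ℓ=4 even so k=3
step 0: (9, 1)  from 9·(1,0) + (0,1)
…
step 2: (89, 9)  from 8·(10,1) + (9,1)
step 3: (99, 10)  from 1·(89,9) + (10,1)
→ (99, 10).  Check: 99²=9801, 98·10²=9800, difference 1.
(99+10√98)^2 = 19601 + 1980√98
(99+10√98)^3 = 3880899 + 392030√98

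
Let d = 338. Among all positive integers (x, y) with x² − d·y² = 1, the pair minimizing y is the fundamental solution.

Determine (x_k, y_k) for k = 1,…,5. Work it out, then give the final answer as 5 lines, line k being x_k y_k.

114243 6214
26102926097 1419812004
5964153172084899 324407165539730
1362725501650887306817 74122495624090936776
311363698964240484013304163 16935952534841634614661406

[18; 2,1,1,2,36] for √338; ℓ=5 ⇒ convergent index 9
step 0: (18, 1)  from 18·(1,0) + (0,1)
step 1: (37, 2)  from 2·(18,1) + (1,0)
step 2: (55, 3)  from 1·(37,2) + (18,1)
…
step 4: (239, 13)  from 2·(92,5) + (55,3)
…
step 7: (26327, 1432)  from 1·(17631,959) + (8696,473)
step 8: (43958, 2391)  from 1·(26327,1432) + (17631,959)
step 9: (114243, 6214)  from 2·(43958,2391) + (26327,1432)
(x₁, y₁) = (114243, 6214);  114243² − 338·6214² = 1 ✓
(114243+6214√338)^2 = 26102926097 + 1419812004√338
(114243+6214√338)^3 = 5964153172084899 + 324407165539730√338
(114243+6214√338)^4 = 1362725501650887306817 + 74122495624090936776√338
(114243+6214√338)^5 = 311363698964240484013304163 + 16935952534841634614661406√338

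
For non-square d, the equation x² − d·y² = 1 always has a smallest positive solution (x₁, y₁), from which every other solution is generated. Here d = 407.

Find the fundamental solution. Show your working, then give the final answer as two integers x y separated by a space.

2663 132

√407 → a₀=20, period (5,1,2,1,5,40); ℓ=6 even so k=5
i=0: a=20 ⇒ p=20, q=1
i=1: a=5 ⇒ p=101, q=5
…
i=4: a=1 ⇒ p=464, q=23
i=5: a=5 ⇒ p=2663, q=132
fundamental: x₁=2663, y₁=132  (since 7091569 − 407·17424 = 1)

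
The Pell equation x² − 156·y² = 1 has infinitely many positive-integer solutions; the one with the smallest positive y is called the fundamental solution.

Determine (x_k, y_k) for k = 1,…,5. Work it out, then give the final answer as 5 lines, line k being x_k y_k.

25 2
1249 100
62425 4998
3120001 249800
155937625 12485002

√156 = [12; 2,24, …], period ℓ=2 (even) → k=1
step 0: (12, 1)  from 12·(1,0) + (0,1)
step 1: (25, 2)  from 2·(12,1) + (1,0)
fundamental: x₁=25, y₁=2  (since 625 − 156·4 = 1)
k=2:  x_2 = 25·25+156·2·2 = 1249,  y_2 = 25·2+2·25 = 100
k=3:  x_3 = 25·1249+156·2·100 = 62425,  y_3 = 25·100+2·1249 = 4998
k=4:  x_4 = 25·62425+156·2·4998 = 3120001,  y_4 = 25·4998+2·62425 = 249800
k=5:  x_5 = 25·3120001+156·2·249800 = 155937625,  y_5 = 25·249800+2·3120001 = 12485002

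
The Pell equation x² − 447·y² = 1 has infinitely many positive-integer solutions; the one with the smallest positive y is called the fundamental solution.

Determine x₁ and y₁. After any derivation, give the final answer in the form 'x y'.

√447 = [21; 7,42, …], period ℓ=2 (even) → k=1
k=0  a_k=21  p_k/q_k = 21/1
k=1  a_k=7  p_k/q_k = 148/7
→ (148, 7).  Check: 148²=21904, 447·7²=21903, difference 1.

148 7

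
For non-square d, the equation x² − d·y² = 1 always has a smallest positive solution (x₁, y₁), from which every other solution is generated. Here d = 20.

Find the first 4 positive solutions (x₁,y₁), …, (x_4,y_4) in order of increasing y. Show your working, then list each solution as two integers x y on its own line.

9 2
161 36
2889 646
51841 11592

[4; 2,8] for √20; ℓ=2 ⇒ convergent index 1
a_0=4:  p_0=4·1+0=4,  q_0=4·0+1=1
a_1=2:  p_1=2·4+1=9,  q_1=2·1+0=2
fundamental: x₁=9, y₁=2  (since 81 − 20·4 = 1)
k=2:  x_2 = 9·9+20·2·2 = 161,  y_2 = 9·2+2·9 = 36
k=3:  x_3 = 9·161+20·2·36 = 2889,  y_3 = 9·36+2·161 = 646
k=4:  x_4 = 9·2889+20·2·646 = 51841,  y_4 = 9·646+2·2889 = 11592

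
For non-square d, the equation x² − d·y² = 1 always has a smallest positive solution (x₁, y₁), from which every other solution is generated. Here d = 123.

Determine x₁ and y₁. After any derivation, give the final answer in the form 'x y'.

√123 → a₀=11, period (11,22); ℓ=2 even so k=1
step 0: (11, 1)  from 11·(1,0) + (0,1)
step 1: (122, 11)  from 11·(11,1) + (1,0)
→ (122, 11).  Check: 122²=14884, 123·11²=14883, difference 1.

122 11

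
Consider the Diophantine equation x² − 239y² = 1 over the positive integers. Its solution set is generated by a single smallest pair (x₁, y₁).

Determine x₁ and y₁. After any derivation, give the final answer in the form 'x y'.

6195120 400729

√239 = [15; 2,5,1,2,4,15,4,2,1,5,2,30, …], period ℓ=12 (even) → k=11
i=0: a=15 ⇒ p=15, q=1
i=1: a=2 ⇒ p=31, q=2
…
i=4: a=2 ⇒ p=572, q=37
…
i=6: a=15 ⇒ p=37907, q=2452
…
i=10: a=5 ⇒ p=2847431, q=184185
i=11: a=2 ⇒ p=6195120, q=400729
(x₁, y₁) = (6195120, 400729);  6195120² − 239·400729² = 1 ✓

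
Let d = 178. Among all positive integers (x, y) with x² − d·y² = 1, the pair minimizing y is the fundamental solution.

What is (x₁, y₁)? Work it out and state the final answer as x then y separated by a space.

1601 120

[13; 2,1,12,1,2,26] for √178; ℓ=6 ⇒ convergent index 5
a_0=13:  p_0=13·1+0=13,  q_0=13·0+1=1
a_1=2:  p_1=2·13+1=27,  q_1=2·1+0=2
a_2=1:  p_2=1·27+13=40,  q_2=1·2+1=3
…
a_4=1:  p_4=1·507+40=547,  q_4=1·38+3=41
a_5=2:  p_5=2·547+507=1601,  q_5=2·41+38=120
→ (1601, 120).  Check: 1601²=2563201, 178·120²=2563200, difference 1.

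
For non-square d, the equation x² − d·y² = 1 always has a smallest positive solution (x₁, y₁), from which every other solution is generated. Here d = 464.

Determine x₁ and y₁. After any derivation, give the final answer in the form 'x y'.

9801 455

√464 → a₀=21, period (1,1,5,1,1,1,5,1,1,42); ℓ=10 even so k=9
a_0=21:  p_0=21·1+0=21,  q_0=21·0+1=1
…
a_3=5:  p_3=5·43+22=237,  q_3=5·2+1=11
…
a_5=1:  p_5=1·280+237=517,  q_5=1·13+11=24
a_6=1:  p_6=1·517+280=797,  q_6=1·24+13=37
a_7=5:  p_7=5·797+517=4502,  q_7=5·37+24=209
a_8=1:  p_8=1·4502+797=5299,  q_8=1·209+37=246
a_9=1:  p_9=1·5299+4502=9801,  q_9=1·246+209=455
fundamental: x₁=9801, y₁=455  (since 96059601 − 464·207025 = 1)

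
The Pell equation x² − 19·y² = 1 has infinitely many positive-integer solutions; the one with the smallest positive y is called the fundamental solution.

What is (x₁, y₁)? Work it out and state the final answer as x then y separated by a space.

√19 = [4; 2,1,3,1,2,8, …], period ℓ=6 (even) → k=5
i=0: a=4 ⇒ p=4, q=1
…
i=2: a=1 ⇒ p=13, q=3
…
i=4: a=1 ⇒ p=61, q=14
i=5: a=2 ⇒ p=170, q=39
→ (170, 39).  Check: 170²=28900, 19·39²=28899, difference 1.

170 39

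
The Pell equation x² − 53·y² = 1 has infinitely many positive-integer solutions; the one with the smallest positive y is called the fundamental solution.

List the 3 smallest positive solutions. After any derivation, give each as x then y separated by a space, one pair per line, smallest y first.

66249 9100
8777860001 1205731800
1163048894346249 159757052027300

[7; 3,1,1,3,14] for √53; ℓ=5 ⇒ convergent index 9
i=0: a=7 ⇒ p=7, q=1
i=1: a=3 ⇒ p=22, q=3
…
i=3: a=1 ⇒ p=51, q=7
i=4: a=3 ⇒ p=182, q=25
i=5: a=14 ⇒ p=2599, q=357
…
i=8: a=1 ⇒ p=18557, q=2549
i=9: a=3 ⇒ p=66249, q=9100
→ (66249, 9100).  Check: 66249²=4388930001, 53·9100²=4388930000, difference 1.
(x_2, y_2) = (66249·66249 + 53·9100·9100, 66249·9100 + 9100·66249) = (8777860001, 1205731800)
(x_3, y_3) = (66249·8777860001 + 53·9100·1205731800, 66249·1205731800 + 9100·8777860001) = (1163048894346249, 159757052027300)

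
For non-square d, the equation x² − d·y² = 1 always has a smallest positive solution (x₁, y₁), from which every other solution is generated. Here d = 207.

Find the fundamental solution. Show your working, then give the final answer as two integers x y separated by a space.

√207 → a₀=14, period (2,1,1,2,1,1,2,28); ℓ=8 even so k=7
a_0=14:  p_0=14·1+0=14,  q_0=14·0+1=1
…
a_5=1:  p_5=1·187+72=259,  q_5=1·13+5=18
a_6=1:  p_6=1·259+187=446,  q_6=1·18+13=31
a_7=2:  p_7=2·446+259=1151,  q_7=2·31+18=80
fundamental: x₁=1151, y₁=80  (since 1324801 − 207·6400 = 1)

1151 80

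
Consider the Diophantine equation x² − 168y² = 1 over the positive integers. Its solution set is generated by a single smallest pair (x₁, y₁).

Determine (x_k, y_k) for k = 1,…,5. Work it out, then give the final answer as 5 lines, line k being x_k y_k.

√168 → a₀=12, period (1,24); ℓ=2 even so k=1
i=0: a=12 ⇒ p=12, q=1
i=1: a=1 ⇒ p=13, q=1
(x₁, y₁) = (13, 1);  13² − 168·1² = 1 ✓
(13+1√168)^2 = 337 + 26√168
(13+1√168)^3 = 8749 + 675√168
(13+1√168)^4 = 227137 + 17524√168
(13+1√168)^5 = 5896813 + 454949√168

13 1
337 26
8749 675
227137 17524
5896813 454949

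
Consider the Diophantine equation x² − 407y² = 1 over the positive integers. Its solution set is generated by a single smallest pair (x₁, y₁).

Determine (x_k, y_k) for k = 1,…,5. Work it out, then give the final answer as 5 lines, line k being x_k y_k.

2663 132
14183137 703032
75539384999 3744348300
402322750321537 19942398342768
2142770892673121063 106213209829234068

d=407: √d = [20; 5,1,2,1,5,40] (ℓ=6, even), read p_5/q_5
step 0: (20, 1)  from 20·(1,0) + (0,1)
step 1: (101, 5)  from 5·(20,1) + (1,0)
step 2: (121, 6)  from 1·(101,5) + (20,1)
…
step 4: (464, 23)  from 1·(343,17) + (121,6)
step 5: (2663, 132)  from 5·(464,23) + (343,17)
(x₁, y₁) = (2663, 132);  2663² − 407·132² = 1 ✓
k=2:  x_2 = 2663·2663+407·132·132 = 14183137,  y_2 = 2663·132+132·2663 = 703032
k=3:  x_3 = 2663·14183137+407·132·703032 = 75539384999,  y_3 = 2663·703032+132·14183137 = 3744348300
k=4:  x_4 = 2663·75539384999+407·132·3744348300 = 402322750321537,  y_4 = 2663·3744348300+132·75539384999 = 19942398342768
k=5:  x_5 = 2663·402322750321537+407·132·19942398342768 = 2142770892673121063,  y_5 = 2663·19942398342768+132·402322750321537 = 106213209829234068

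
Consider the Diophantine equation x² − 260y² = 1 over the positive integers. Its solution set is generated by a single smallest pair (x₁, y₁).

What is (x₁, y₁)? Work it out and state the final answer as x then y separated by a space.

[16; 8,32] for √260; ℓ=2 ⇒ convergent index 1
step 0: (16, 1)  from 16·(1,0) + (0,1)
step 1: (129, 8)  from 8·(16,1) + (1,0)
(x₁, y₁) = (129, 8);  129² − 260·8² = 1 ✓

129 8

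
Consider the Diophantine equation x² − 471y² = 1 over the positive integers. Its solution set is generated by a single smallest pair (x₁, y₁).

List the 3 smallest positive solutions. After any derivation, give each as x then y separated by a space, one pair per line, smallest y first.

[21; 1,2,2,1,3,…,2,1,42] for √471; ℓ=14 ⇒ convergent index 13
step 0: (21, 1)  from 21·(1,0) + (0,1)
…
step 2: (65, 3)  from 2·(22,1) + (21,1)
…
step 8: (198665, 9154)  from 4·(48809,2249) + (3429,158)
step 9: (644804, 29711)  from 3·(198665,9154) + (48809,2249)
…
step 12: (5506953, 253747)  from 2·(2331742,107441) + (843469,38865)
step 13: (7838695, 361188)  from 1·(5506953,253747) + (2331742,107441)
fundamental: x₁=7838695, y₁=361188  (since 61445139303025 − 471·130456771344 = 1)
(x_2, y_2) = (7838695·7838695 + 471·361188·361188, 7838695·361188 + 361188·7838695) = (122890278606049, 5662485139320)
(x_3, y_3) = (7838695·122890278606049 + 471·361188·5662485139320, 7838695·5662485139320 + 361188·122890278606049) = (1926598824915678693415, 88772987898323613612)

7838695 361188
122890278606049 5662485139320
1926598824915678693415 88772987898323613612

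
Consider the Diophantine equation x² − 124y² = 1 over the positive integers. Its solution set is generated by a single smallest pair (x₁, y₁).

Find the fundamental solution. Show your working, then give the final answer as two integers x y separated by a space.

4620799 414960

√124 → a₀=11, period (7,2,1,1,1,…,2,7,22); ℓ=16 even so k=15
a_0=11:  p_0=11·1+0=11,  q_0=11·0+1=1
a_1=7:  p_1=7·11+1=78,  q_1=7·1+0=7
…
a_3=1:  p_3=1·167+78=245,  q_3=1·15+7=22
a_4=1:  p_4=1·245+167=412,  q_4=1·22+15=37
a_5=1:  p_5=1·412+245=657,  q_5=1·37+22=59
a_6=3:  p_6=3·657+412=2383,  q_6=3·59+37=214
a_7=1:  p_7=1·2383+657=3040,  q_7=1·214+59=273
a_8=4:  p_8=4·3040+2383=14543,  q_8=4·273+214=1306
a_9=1:  p_9=1·14543+3040=17583,  q_9=1·1306+273=1579
a_10=3:  p_10=3·17583+14543=67292,  q_10=3·1579+1306=6043
a_11=1:  p_11=1·67292+17583=84875,  q_11=1·6043+1579=7622
a_12=1:  p_12=1·84875+67292=152167,  q_12=1·7622+6043=13665
a_13=1:  p_13=1·152167+84875=237042,  q_13=1·13665+7622=21287
a_14=2:  p_14=2·237042+152167=626251,  q_14=2·21287+13665=56239
a_15=7:  p_15=7·626251+237042=4620799,  q_15=7·56239+21287=414960
→ (4620799, 414960).  Check: 4620799²=21351783398401, 124·414960²=21351783398400, difference 1.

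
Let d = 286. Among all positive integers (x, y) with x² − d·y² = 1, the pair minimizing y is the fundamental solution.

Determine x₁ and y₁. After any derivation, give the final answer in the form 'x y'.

d=286: √d = [16; 1,10,3,3,2,3,3,10,1,32] (ℓ=10, even), read p_9/q_9
k=0  a_k=16  p_k/q_k = 16/1
…
k=2  a_k=10  p_k/q_k = 186/11
k=3  a_k=3  p_k/q_k = 575/34
k=4  a_k=3  p_k/q_k = 1911/113
k=5  a_k=2  p_k/q_k = 4397/260
…
k=8  a_k=10  p_k/q_k = 512132/30283
k=9  a_k=1  p_k/q_k = 561835/33222
(x₁, y₁) = (561835, 33222);  561835² − 286·33222² = 1 ✓

561835 33222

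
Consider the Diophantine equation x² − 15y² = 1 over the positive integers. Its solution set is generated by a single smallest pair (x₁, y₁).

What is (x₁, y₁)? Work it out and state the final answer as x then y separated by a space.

4 1

[3; 1,6] for √15; ℓ=2 ⇒ convergent index 1
k=0  a_k=3  p_k/q_k = 3/1
k=1  a_k=1  p_k/q_k = 4/1
fundamental: x₁=4, y₁=1  (since 16 − 15·1 = 1)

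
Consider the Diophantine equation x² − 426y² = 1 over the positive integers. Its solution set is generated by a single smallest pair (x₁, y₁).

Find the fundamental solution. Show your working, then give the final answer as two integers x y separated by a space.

88751 4300

[20; 1,1,1,3,2,6,2,3,1,1,1,40] for √426; ℓ=12 ⇒ convergent index 11
i=0: a=20 ⇒ p=20, q=1
i=1: a=1 ⇒ p=21, q=1
i=2: a=1 ⇒ p=41, q=2
i=3: a=1 ⇒ p=62, q=3
i=4: a=3 ⇒ p=227, q=11
i=5: a=2 ⇒ p=516, q=25
…
i=9: a=1 ⇒ p=31971, q=1549
i=10: a=1 ⇒ p=56780, q=2751
i=11: a=1 ⇒ p=88751, q=4300
(x₁, y₁) = (88751, 4300);  88751² − 426·4300² = 1 ✓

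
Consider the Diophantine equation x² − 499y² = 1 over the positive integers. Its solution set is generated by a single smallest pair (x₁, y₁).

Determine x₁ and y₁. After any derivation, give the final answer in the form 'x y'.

4490 201

√499 = [22; 2,1,21,1,2,44, …], period ℓ=6 (even) → k=5
a_0=22:  p_0=22·1+0=22,  q_0=22·0+1=1
a_1=2:  p_1=2·22+1=45,  q_1=2·1+0=2
a_2=1:  p_2=1·45+22=67,  q_2=1·2+1=3
a_3=21:  p_3=21·67+45=1452,  q_3=21·3+2=65
a_4=1:  p_4=1·1452+67=1519,  q_4=1·65+3=68
a_5=2:  p_5=2·1519+1452=4490,  q_5=2·68+65=201
fundamental: x₁=4490, y₁=201  (since 20160100 − 499·40401 = 1)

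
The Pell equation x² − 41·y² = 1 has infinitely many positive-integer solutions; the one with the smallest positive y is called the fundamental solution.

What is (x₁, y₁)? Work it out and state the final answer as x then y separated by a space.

2049 320

√41 → a₀=6, period (2,2,12); ℓ=3 odd so k=5
k=0  a_k=6  p_k/q_k = 6/1
k=1  a_k=2  p_k/q_k = 13/2
k=2  a_k=2  p_k/q_k = 32/5
k=3  a_k=12  p_k/q_k = 397/62
k=4  a_k=2  p_k/q_k = 826/129
k=5  a_k=2  p_k/q_k = 2049/320
→ (2049, 320).  Check: 2049²=4198401, 41·320²=4198400, difference 1.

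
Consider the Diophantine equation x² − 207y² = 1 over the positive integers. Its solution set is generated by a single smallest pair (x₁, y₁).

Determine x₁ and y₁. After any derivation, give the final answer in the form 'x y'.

√207 → a₀=14, period (2,1,1,2,1,1,2,28); ℓ=8 even so k=7
a_0=14:  p_0=14·1+0=14,  q_0=14·0+1=1
…
a_4=2:  p_4=2·72+43=187,  q_4=2·5+3=13
a_5=1:  p_5=1·187+72=259,  q_5=1·13+5=18
a_6=1:  p_6=1·259+187=446,  q_6=1·18+13=31
a_7=2:  p_7=2·446+259=1151,  q_7=2·31+18=80
fundamental: x₁=1151, y₁=80  (since 1324801 − 207·6400 = 1)

1151 80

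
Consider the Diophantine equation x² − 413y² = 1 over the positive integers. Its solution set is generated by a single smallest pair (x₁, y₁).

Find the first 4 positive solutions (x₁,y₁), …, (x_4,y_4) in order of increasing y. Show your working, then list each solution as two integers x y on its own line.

[20; 3,9,1,4,1,9,3,40] for √413; ℓ=8 ⇒ convergent index 7
k=0  a_k=20  p_k/q_k = 20/1
k=1  a_k=3  p_k/q_k = 61/3
k=2  a_k=9  p_k/q_k = 569/28
…
k=6  a_k=9  p_k/q_k = 36560/1799
k=7  a_k=3  p_k/q_k = 113399/5580
fundamental: x₁=113399, y₁=5580  (since 12859333201 − 413·31136400 = 1)
(x_2, y_2) = (113399·113399 + 413·5580·5580, 113399·5580 + 5580·113399) = (25718666401, 1265532840)
(x_3, y_3) = (113399·25718666401 + 413·5580·1265532840, 113399·1265532840 + 5580·25718666401) = (5832942102300599, 287020317040740)
(x_4, y_4) = (113399·5832942102300599 + 413·5580·287020317040740, 113399·287020317040740 + 5580·5832942102300599) = (1322899602891852585601, 65095633862940217680)

113399 5580
25718666401 1265532840
5832942102300599 287020317040740
1322899602891852585601 65095633862940217680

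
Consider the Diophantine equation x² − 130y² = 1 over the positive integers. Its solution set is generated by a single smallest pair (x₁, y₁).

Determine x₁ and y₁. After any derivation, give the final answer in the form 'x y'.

d=130: √d = [11; 2,2,22] (ℓ=3, odd), read p_5/q_5
i=0: a=11 ⇒ p=11, q=1
…
i=2: a=2 ⇒ p=57, q=5
…
i=4: a=2 ⇒ p=2611, q=229
i=5: a=2 ⇒ p=6499, q=570
→ (6499, 570).  Check: 6499²=42237001, 130·570²=42237000, difference 1.

6499 570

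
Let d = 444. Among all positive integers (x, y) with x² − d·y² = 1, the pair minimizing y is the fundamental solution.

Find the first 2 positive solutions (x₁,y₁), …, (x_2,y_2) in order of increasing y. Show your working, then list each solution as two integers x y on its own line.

√444 = [21; 14,42, …], period ℓ=2 (even) → k=1
i=0: a=21 ⇒ p=21, q=1
i=1: a=14 ⇒ p=295, q=14
(x₁, y₁) = (295, 14);  295² − 444·14² = 1 ✓
k=2:  x_2 = 295·295+444·14·14 = 174049,  y_2 = 295·14+14·295 = 8260

295 14
174049 8260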